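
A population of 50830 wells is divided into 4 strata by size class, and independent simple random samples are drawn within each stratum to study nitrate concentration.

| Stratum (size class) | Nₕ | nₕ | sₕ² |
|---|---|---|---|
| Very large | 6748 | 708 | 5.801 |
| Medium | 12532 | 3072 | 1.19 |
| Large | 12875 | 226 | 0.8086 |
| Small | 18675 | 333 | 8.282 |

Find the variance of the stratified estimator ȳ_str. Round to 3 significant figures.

Var(ȳ_str) = Σₕ Wₕ²(1 − fₕ)sₕ²/nₕ with Wₕ = Nₕ/N, N = 50830.
Very large: Wₕ = 0.13275625; term = 0.13275625²·(1 − 0.10491998)·5.801/708 = 1.2925323 × 10^-4.
Medium: Wₕ = 0.24654731; term = 0.24654731²·(1 − 0.24513246)·1.19/3072 = 1.7774486 × 10^-5.
Large: Wₕ = 0.25329530; term = 0.25329530²·(1 − 0.01755340)·0.8086/226 = 2.2552179 × 10^-4.
Small: Wₕ = 0.36740114; term = 0.36740114²·(1 − 0.01783133)·8.282/333 = 0.003297297.
Sum = 0.0036698465.

0.00367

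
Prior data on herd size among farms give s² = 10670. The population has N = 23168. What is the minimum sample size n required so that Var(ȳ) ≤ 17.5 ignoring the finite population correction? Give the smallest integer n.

610

Without fpc, n₀ = s²/D = 10670/17.5 = 609.7143.
Rounding up, n = 610.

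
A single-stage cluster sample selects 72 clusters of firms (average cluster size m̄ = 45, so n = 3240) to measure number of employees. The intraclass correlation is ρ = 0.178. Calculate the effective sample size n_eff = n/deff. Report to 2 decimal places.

366.85

deff = 1 + (45 − 1)·0.178 = 1 + 7.832 = 8.832.
n_eff = 3240 / 8.832 = 366.85.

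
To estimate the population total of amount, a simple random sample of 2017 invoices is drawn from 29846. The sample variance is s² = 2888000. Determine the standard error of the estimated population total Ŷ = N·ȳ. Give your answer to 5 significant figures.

Var(Ŷ) = N²·Var(ȳ) = N²·(1 − n/N)·s²/n.
f = 2017/29846 = 0.06758025; Var(ȳ) = 0.93241975·2888000/2017 = 1335.0661.
Var(Ŷ) = 29846² · 1335.0661 = 1.1892551 × 10^12.
SE(Ŷ) = √(1.1892551 × 10^12) = 1.0905 × 10^6.

1.0905 × 10^6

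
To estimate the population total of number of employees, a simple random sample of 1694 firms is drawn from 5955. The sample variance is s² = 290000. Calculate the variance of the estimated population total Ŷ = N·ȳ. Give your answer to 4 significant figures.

4.344 × 10^9

Var(Ŷ) = N²·Var(ȳ) = N²·(1 − n/N)·s²/n.
f = 1694/5955 = 0.28446683; Var(ȳ) = 0.71553317·290000/1694 = 122.49387.
Var(Ŷ) = 5955² · 122.49387 = 4.3438807 × 10^9.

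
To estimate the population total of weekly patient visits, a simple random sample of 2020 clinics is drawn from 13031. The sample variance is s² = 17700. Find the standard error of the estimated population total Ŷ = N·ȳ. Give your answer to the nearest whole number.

35458

Var(Ŷ) = N²·Var(ȳ) = N²·(1 − n/N)·s²/n.
f = 2020/13031 = 0.15501496; Var(ȳ) = 0.84498504·17700/2020 = 7.4040768.
Var(Ŷ) = 13031² · 7.4040768 = 1.2572638 × 10^9.
SE(Ŷ) = √(1.2572638 × 10^9) = 35458.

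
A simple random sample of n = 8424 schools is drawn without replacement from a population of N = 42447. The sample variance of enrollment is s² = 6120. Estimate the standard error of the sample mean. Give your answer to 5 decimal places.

Under SRS without replacement, Var(ȳ) = (1 − f)·s²/n with f = n/N = 8424/42447 = 0.19845926.
Var(ȳ) = (1 − 0.19845926)·6120/8424 = 0.80154074·0.72649573 = 0.58231593.
SE(ȳ) = √(0.58231593) = 0.76310.

0.76310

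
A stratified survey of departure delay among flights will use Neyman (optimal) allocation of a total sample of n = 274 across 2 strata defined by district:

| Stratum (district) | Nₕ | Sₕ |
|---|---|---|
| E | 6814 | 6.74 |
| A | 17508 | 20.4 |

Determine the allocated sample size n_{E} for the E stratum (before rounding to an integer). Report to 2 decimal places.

Neyman allocation: nₕ = n·NₕSₕ / Σⱼ NⱼSⱼ.
Σ NⱼSⱼ = 6814·6.74 + 17508·20.4 = 403089.56.
n_{E} = 274·6814·6.74 / 403089.56 = 31.22.

31.22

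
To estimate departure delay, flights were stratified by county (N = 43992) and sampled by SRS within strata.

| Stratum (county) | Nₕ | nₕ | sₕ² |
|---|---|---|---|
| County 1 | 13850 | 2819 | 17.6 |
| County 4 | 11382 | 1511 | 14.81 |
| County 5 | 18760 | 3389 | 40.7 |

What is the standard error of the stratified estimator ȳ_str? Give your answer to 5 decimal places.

Var(ȳ_str) = Σₕ Wₕ²(1 − fₕ)sₕ²/nₕ with Wₕ = Nₕ/N, N = 43992.
County 1: Wₕ = 0.31482997; term = 0.31482997²·(1 − 0.20353791)·17.6/2819 = 4.9287278 × 10^-4.
County 4: Wₕ = 0.25872886; term = 0.25872886²·(1 − 0.13275347)·14.81/1511 = 5.6901395 × 10^-4.
County 5: Wₕ = 0.42644117; term = 0.42644117²·(1 − 0.18065032)·40.7/3389 = 0.0017894122.
Sum = 0.0028512989.
SE = √(0.0028512989) = 0.05340.

0.05340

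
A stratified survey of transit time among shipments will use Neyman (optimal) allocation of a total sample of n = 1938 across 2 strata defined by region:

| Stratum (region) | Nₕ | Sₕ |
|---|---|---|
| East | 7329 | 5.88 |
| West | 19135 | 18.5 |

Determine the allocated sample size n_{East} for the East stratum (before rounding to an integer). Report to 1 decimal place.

210.3

Neyman allocation: nₕ = n·NₕSₕ / Σⱼ NⱼSⱼ.
Σ NⱼSⱼ = 7329·5.88 + 19135·18.5 = 397092.02.
n_{East} = 1938·7329·5.88 / 397092.02 = 210.3.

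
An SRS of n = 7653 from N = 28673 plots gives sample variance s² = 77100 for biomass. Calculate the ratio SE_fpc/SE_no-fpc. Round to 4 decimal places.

0.8562

f = n/N = 7653/28673 = 0.26690615.
SE_no-fpc = √(s²/n) = 3.1740322; SE_fpc = √((1−f)s²/n) = 2.717635.
Ratio = √(1−f) = 0.85620900.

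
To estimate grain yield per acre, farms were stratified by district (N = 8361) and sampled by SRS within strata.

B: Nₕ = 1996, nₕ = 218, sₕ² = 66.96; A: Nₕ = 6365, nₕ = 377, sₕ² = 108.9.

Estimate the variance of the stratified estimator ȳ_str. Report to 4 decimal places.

Var(ȳ_str) = Σₕ Wₕ²(1 − fₕ)sₕ²/nₕ with Wₕ = Nₕ/N, N = 8361.
B: Wₕ = 0.23872742; term = 0.23872742²·(1 − 0.10921844)·66.96/218 = 0.015593184.
A: Wₕ = 0.76127258; term = 0.76127258²·(1 − 0.05923016)·108.9/377 = 0.15748902.
Sum = 0.1730822.

0.1731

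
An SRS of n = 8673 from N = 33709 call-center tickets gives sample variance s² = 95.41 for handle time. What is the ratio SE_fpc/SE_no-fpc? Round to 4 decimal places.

f = n/N = 8673/33709 = 0.25729034.
SE_no-fpc = √(s²/n) = 0.10488473; SE_fpc = √((1−f)s²/n) = 0.090390297.
Ratio = √(1−f) = 0.86180605.

0.8618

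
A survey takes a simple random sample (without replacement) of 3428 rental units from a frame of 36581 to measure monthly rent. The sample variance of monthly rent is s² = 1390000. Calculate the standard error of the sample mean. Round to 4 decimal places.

Under SRS without replacement, Var(ȳ) = (1 − f)·s²/n with f = n/N = 3428/36581 = 0.09370985.
Var(ȳ) = (1 − 0.09370985)·1390000/3428 = 0.90629015·405.48425 = 367.48638.
SE(ȳ) = √(367.48638) = 19.1699.

19.1699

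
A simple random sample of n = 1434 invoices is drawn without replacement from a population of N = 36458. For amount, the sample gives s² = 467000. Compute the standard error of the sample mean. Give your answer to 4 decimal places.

Under SRS without replacement, Var(ȳ) = (1 − f)·s²/n with f = n/N = 1434/36458 = 0.03933293.
Var(ȳ) = (1 − 0.03933293)·467000/1434 = 0.96066707·325.66248 = 312.85322.
SE(ȳ) = √(312.85322) = 17.6877.

17.6877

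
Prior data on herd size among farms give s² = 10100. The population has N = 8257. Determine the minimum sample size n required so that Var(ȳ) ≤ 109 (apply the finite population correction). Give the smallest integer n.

Without fpc, n₀ = s²/D = 10100/109 = 92.6606.
With fpc, (1 − n/N)·s²/n ≤ D requires n ≥ n₀/(1 + n₀/N) = 92.6606/(1 + 92.6606/8257) = 91.6323.
Rounding up, n = 92.

92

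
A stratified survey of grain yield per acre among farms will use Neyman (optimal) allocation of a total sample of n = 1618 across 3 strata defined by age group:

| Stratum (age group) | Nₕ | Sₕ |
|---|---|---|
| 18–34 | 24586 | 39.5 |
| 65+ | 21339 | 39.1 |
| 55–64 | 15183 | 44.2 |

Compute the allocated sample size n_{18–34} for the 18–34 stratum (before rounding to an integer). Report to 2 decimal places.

Neyman allocation: nₕ = n·NₕSₕ / Σⱼ NⱼSⱼ.
Σ NⱼSⱼ = 24586·39.5 + 21339·39.1 + 15183·44.2 = 2.4765905 × 10^6.
n_{18–34} = 1618·24586·39.5 / (2.4765905 × 10^6) = 634.47.

634.47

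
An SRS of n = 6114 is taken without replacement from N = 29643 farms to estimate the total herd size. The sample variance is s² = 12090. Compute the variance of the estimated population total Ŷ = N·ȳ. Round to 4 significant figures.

1.379 × 10^9

Var(Ŷ) = N²·Var(ȳ) = N²·(1 − n/N)·s²/n.
f = 6114/29643 = 0.20625443; Var(ȳ) = 0.79374557·12090/6114 = 1.5695754.
Var(Ŷ) = 29643² · 1.5695754 = 1.3791976 × 10^9.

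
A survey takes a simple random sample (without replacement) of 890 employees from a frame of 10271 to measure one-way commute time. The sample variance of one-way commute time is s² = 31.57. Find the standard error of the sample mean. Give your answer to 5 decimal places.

Under SRS without replacement, Var(ȳ) = (1 − f)·s²/n with f = n/N = 890/10271 = 0.08665174.
Var(ȳ) = (1 − 0.08665174)·31.57/890 = 0.91334826·0.03547191 = 0.032398207.
SE(ȳ) = √(0.032398207) = 0.18000.

0.18000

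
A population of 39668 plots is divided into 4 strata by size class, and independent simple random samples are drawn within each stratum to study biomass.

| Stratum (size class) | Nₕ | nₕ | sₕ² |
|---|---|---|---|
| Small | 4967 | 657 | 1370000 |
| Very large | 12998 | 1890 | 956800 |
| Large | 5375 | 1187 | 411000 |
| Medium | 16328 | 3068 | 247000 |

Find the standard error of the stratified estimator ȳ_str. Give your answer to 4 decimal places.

Var(ȳ_str) = Σₕ Wₕ²(1 − fₕ)sₕ²/nₕ with Wₕ = Nₕ/N, N = 39668.
Small: Wₕ = 0.12521428; term = 0.12521428²·(1 − 0.13227300)·1370000/657 = 28.36913.
Very large: Wₕ = 0.32766966; term = 0.32766966²·(1 − 0.14540699)·956800/1890 = 46.450582.
Large: Wₕ = 0.13549965; term = 0.13549965²·(1 − 0.22083721)·411000/1187 = 4.9533114.
Medium: Wₕ = 0.41161642; term = 0.41161642²·(1 − 0.18789809)·247000/3068 = 11.077391.
Sum = 90.850414.
SE = √(90.850414) = 9.5315.

9.5315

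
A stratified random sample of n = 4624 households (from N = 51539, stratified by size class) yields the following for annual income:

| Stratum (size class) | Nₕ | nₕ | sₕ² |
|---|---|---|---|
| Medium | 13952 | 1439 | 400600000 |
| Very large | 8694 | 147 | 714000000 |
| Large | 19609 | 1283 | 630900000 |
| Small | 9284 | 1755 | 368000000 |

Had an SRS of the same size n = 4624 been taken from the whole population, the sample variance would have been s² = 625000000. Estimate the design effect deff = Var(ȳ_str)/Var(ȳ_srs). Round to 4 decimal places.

1.8386

Var(ȳ_str) = Σ Wₕ²(1−fₕ)sₕ²/nₕ with Wₕ = Nₕ/51539:
  Medium: (13952/51539)²·(1−1439/13952)·400600000/1439 = 18296.84
  Very large: (8694/51539)²·(1−147/8694)·714000000/147 = 135875.84
  Large: (19609/51539)²·(1−1283/19609)·630900000/1283 = 66525.022
  Small: (9284/51539)²·(1−1755/9284)·368000000/1755 = 5517.866
  → Var(ȳ_str) = 226215.57.
Var(ȳ_srs) = (1 − 4624/51539)·625000000/4624 = 123037.62.
deff = 226215.57 / 123037.62 = 1.8386.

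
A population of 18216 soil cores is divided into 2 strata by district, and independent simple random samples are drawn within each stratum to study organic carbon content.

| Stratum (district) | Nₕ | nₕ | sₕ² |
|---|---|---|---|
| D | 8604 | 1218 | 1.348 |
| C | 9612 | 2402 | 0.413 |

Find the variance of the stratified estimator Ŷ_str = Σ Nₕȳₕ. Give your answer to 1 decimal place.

82247.8

Var(Ŷ_str) = Σₕ Nₕ²(1 − fₕ)sₕ²/nₕ.
D: 8604²·(1 − 1218/8604)·1.348/1218 = 70331.893.
C: 9612²·(1 − 2402/9612)·0.413/2402 = 11915.879.
Sum = 82247.772.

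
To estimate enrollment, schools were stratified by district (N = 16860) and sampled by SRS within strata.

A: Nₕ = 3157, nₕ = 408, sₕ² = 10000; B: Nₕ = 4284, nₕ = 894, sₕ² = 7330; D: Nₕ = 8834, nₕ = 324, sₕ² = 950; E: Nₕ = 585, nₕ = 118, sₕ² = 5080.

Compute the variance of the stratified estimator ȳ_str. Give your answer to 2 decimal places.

Var(ȳ_str) = Σₕ Wₕ²(1 − fₕ)sₕ²/nₕ with Wₕ = Nₕ/N, N = 16860.
A: Wₕ = 0.18724792; term = 0.18724792²·(1 − 0.12923662)·10000/408 = 0.74829702.
B: Wₕ = 0.25409253; term = 0.25409253²·(1 − 0.20868347)·7330/894 = 0.41889047.
D: Wₕ = 0.52396204; term = 0.52396204²·(1 − 0.03667648)·950/324 = 0.77544395.
E: Wₕ = 0.03469751; term = 0.03469751²·(1 − 0.20170940)·5080/118 = 0.041375124.
Sum = 1.9840066.

1.98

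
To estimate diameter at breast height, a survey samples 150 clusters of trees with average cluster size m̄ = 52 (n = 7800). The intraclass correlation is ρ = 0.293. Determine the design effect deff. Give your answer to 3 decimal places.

15.943

deff = 1 + (52 − 1)·0.293 = 1 + 14.943 = 15.943.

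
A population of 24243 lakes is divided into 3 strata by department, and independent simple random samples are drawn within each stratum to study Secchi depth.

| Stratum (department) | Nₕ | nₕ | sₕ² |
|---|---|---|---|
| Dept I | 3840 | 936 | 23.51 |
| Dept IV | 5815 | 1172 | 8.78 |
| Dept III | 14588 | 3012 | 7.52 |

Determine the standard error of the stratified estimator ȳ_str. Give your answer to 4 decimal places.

Var(ȳ_str) = Σₕ Wₕ²(1 − fₕ)sₕ²/nₕ with Wₕ = Nₕ/N, N = 24243.
Dept I: Wₕ = 0.15839624; term = 0.15839624²·(1 − 0.24375000)·23.51/936 = 4.765757 × 10^-4.
Dept IV: Wₕ = 0.23986305; term = 0.23986305²·(1 − 0.20154772)·8.78/1172 = 3.4414589 × 10^-4.
Dept III: Wₕ = 0.60174071; term = 0.60174071²·(1 − 0.20647107)·7.52/3012 = 7.17372 × 10^-4.
Sum = 0.0015380936.
SE = √(0.0015380936) = 0.0392.

0.0392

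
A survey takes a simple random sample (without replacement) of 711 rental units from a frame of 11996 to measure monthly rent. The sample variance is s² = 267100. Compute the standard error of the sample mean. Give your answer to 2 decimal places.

Under SRS without replacement, Var(ȳ) = (1 − f)·s²/n with f = n/N = 711/11996 = 0.05926976.
Var(ȳ) = (1 − 0.05926976)·267100/711 = 0.94073024·375.66807 = 353.40232.
SE(ȳ) = √(353.40232) = 18.80.

18.80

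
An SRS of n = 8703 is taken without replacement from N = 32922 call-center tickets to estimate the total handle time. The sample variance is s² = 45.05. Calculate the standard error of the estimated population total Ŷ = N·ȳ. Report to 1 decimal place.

Var(Ŷ) = N²·Var(ȳ) = N²·(1 − n/N)·s²/n.
f = 8703/32922 = 0.26435210; Var(ȳ) = 0.73564790·45.05/8703 = 0.0038079901.
Var(Ŷ) = 32922² · 0.0038079901 = 4.1273209 × 10^6.
SE(Ŷ) = √(4.1273209 × 10^6) = 2031.6.

2031.6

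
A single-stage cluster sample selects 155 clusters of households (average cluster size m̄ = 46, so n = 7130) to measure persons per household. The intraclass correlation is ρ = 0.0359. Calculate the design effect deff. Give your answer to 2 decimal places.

2.62

deff = 1 + (46 − 1)·0.0359 = 1 + 1.6155 = 2.6155.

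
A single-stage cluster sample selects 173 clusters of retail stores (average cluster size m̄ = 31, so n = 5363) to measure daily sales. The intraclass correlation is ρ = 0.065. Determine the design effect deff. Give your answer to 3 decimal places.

deff = 1 + (31 − 1)·0.065 = 1 + 1.95 = 2.95.

2.950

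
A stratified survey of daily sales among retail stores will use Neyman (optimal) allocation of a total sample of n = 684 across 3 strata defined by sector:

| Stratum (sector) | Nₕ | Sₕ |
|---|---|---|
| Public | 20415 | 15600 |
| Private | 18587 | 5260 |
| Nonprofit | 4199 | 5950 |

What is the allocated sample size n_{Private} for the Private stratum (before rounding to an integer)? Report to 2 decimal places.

151.56

Neyman allocation: nₕ = n·NₕSₕ / Σⱼ NⱼSⱼ.
Σ NⱼSⱼ = 20415·15600 + 18587·5260 + 4199·5950 = 4.4122567 × 10^8.
n_{Private} = 684·18587·5260 / (4.4122567 × 10^8) = 151.56.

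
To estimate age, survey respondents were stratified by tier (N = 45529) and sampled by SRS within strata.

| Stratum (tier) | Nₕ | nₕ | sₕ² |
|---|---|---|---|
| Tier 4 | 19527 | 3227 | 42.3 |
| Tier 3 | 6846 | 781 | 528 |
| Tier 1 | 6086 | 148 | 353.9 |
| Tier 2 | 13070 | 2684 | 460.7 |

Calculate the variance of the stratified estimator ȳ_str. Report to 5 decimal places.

Var(ȳ_str) = Σₕ Wₕ²(1 − fₕ)sₕ²/nₕ with Wₕ = Nₕ/N, N = 45529.
Tier 4: Wₕ = 0.42889148; term = 0.42889148²·(1 − 0.16525836)·42.3/3227 = 0.0020127429.
Tier 3: Wₕ = 0.15036570; term = 0.15036570²·(1 − 0.11408122)·528/781 = 0.013541737.
Tier 1: Wₕ = 0.13367304; term = 0.13367304²·(1 − 0.02431811)·353.9/148 = 0.041688356.
Tier 2: Wₕ = 0.28706978; term = 0.28706978²·(1 − 0.20535578)·460.7/2684 = 0.011240442.
Sum = 0.068483278.

0.06848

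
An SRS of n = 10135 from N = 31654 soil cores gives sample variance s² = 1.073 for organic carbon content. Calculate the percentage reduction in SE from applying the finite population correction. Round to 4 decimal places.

f = n/N = 10135/31654 = 0.32018070.
SE_no-fpc = √(s²/n) = 0.010289351; SE_fpc = √((1−f)s²/n) = 0.0084836888.
Ratio = √(1−f) = 0.82451155. Reduction = 100·(1 − 0.82451155) = 17.5488%.

17.5488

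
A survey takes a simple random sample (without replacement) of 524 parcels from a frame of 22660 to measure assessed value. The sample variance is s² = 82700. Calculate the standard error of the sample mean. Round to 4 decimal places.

Under SRS without replacement, Var(ȳ) = (1 − f)·s²/n with f = n/N = 524/22660 = 0.02312445.
Var(ȳ) = (1 − 0.02312445)·82700/524 = 0.97687555·157.82443 = 154.17482.
SE(ȳ) = √(154.17482) = 12.4167.

12.4167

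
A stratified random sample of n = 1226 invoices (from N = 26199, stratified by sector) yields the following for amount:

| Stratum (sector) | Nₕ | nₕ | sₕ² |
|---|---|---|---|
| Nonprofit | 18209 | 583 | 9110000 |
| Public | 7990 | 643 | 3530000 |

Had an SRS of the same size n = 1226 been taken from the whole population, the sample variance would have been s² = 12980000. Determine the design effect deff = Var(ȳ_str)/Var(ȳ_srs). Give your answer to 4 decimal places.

0.7705

Var(ȳ_str) = Σ Wₕ²(1−fₕ)sₕ²/nₕ with Wₕ = Nₕ/26199:
  Nonprofit: (18209/26199)²·(1−583/18209)·9110000/583 = 7306.6828
  Public: (7990/26199)²·(1−643/7990)·3530000/643 = 469.51678
  → Var(ȳ_str) = 7776.1996.
Var(ȳ_srs) = (1 − 1226/26199)·12980000/1226 = 10091.837.
deff = 7776.1996 / 10091.837 = 0.7705.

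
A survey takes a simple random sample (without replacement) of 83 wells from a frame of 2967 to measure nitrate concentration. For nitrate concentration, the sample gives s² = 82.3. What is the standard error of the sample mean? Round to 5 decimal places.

Under SRS without replacement, Var(ȳ) = (1 − f)·s²/n with f = n/N = 83/2967 = 0.02797438.
Var(ȳ) = (1 − 0.02797438)·82.3/83 = 0.97202562·0.99156627 = 0.96382781.
SE(ȳ) = √(0.96382781) = 0.98175.

0.98175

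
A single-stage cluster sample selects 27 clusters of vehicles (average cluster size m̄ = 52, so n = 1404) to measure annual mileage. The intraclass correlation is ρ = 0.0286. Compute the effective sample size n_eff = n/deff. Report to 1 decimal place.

deff = 1 + (52 − 1)·0.0286 = 1 + 1.4586 = 2.4586.
n_eff = 1404 / 2.4586 = 571.1.

571.1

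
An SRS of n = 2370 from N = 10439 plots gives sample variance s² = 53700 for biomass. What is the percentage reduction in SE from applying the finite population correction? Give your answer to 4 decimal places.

f = n/N = 2370/10439 = 0.22703324.
SE_no-fpc = √(s²/n) = 4.7600659; SE_fpc = √((1−f)s²/n) = 4.1849799.
Ratio = √(1−f) = 0.87918528. Reduction = 100·(1 − 0.87918528) = 12.0815%.

12.0815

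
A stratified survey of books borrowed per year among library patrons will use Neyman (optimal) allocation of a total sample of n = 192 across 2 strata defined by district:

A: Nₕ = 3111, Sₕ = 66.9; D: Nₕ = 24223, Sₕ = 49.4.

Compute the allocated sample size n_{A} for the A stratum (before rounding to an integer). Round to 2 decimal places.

Neyman allocation: nₕ = n·NₕSₕ / Σⱼ NⱼSⱼ.
Σ NⱼSⱼ = 3111·66.9 + 24223·49.4 = 1.4047421 × 10^6.
n_{A} = 192·3111·66.9 / (1.4047421 × 10^6) = 28.45.

28.45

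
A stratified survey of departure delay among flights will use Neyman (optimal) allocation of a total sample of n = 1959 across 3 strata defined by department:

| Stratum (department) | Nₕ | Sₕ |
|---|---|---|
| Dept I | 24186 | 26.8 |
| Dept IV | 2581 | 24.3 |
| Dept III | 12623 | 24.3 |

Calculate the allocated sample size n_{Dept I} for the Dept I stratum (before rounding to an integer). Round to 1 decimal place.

Neyman allocation: nₕ = n·NₕSₕ / Σⱼ NⱼSⱼ.
Σ NⱼSⱼ = 24186·26.8 + 2581·24.3 + 12623·24.3 = 1.017642 × 10^6.
n_{Dept I} = 1959·24186·26.8 / (1.017642 × 10^6) = 1247.8.

1247.8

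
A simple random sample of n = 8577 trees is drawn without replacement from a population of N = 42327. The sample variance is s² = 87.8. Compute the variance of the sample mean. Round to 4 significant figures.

0.008162

Under SRS without replacement, Var(ȳ) = (1 − f)·s²/n with f = n/N = 8577/42327 = 0.20263661.
Var(ȳ) = (1 − 0.20263661)·87.8/8577 = 0.79736339·0.010236679 = 0.0081623534.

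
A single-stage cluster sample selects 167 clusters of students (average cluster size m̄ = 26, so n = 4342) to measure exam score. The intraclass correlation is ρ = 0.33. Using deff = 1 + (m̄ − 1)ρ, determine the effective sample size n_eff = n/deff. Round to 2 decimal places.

deff = 1 + (26 − 1)·0.33 = 1 + 8.25 = 9.25.
n_eff = 4342 / 9.25 = 469.41.

469.41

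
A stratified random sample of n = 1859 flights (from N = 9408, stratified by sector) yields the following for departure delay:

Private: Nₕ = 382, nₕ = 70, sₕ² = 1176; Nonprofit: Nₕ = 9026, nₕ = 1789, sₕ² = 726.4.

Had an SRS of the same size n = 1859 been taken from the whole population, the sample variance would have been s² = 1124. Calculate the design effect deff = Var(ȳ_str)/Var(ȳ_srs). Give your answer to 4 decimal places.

Var(ȳ_str) = Σ Wₕ²(1−fₕ)sₕ²/nₕ with Wₕ = Nₕ/9408:
  Private: (382/9408)²·(1−70/382)·1176/70 = 0.022622085
  Nonprofit: (9026/9408)²·(1−1789/9026)·726.4/1789 = 0.29965724
  → Var(ȳ_str) = 0.32227933.
Var(ȳ_srs) = (1 − 1859/9408)·1124/1859 = 0.48515335.
deff = 0.32227933 / 0.48515335 = 0.6643.

0.6643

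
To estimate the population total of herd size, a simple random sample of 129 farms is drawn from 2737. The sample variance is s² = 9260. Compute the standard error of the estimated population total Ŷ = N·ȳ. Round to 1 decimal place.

Var(Ŷ) = N²·Var(ȳ) = N²·(1 − n/N)·s²/n.
f = 129/2737 = 0.04713190; Var(ȳ) = 0.95286810·9260/129 = 68.399679.
Var(Ŷ) = 2737² · 68.399679 = 5.1239355 × 10^8.
SE(Ŷ) = √(5.1239355 × 10^8) = 22636.1.

22636.1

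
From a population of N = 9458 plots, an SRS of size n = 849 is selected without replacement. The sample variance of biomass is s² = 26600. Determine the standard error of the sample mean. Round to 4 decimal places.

Under SRS without replacement, Var(ȳ) = (1 − f)·s²/n with f = n/N = 849/9458 = 0.08976528.
Var(ȳ) = (1 − 0.08976528)·26600/849 = 0.91023472·31.330978 = 28.518544.
SE(ȳ) = √(28.518544) = 5.3403.

5.3403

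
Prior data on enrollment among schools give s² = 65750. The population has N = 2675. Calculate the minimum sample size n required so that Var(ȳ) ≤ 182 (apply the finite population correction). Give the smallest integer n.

319

Without fpc, n₀ = s²/D = 65750/182 = 361.2637.
With fpc, (1 − n/N)·s²/n ≤ D requires n ≥ n₀/(1 + n₀/N) = 361.2637/(1 + 361.2637/2675) = 318.2795.
Rounding up, n = 319.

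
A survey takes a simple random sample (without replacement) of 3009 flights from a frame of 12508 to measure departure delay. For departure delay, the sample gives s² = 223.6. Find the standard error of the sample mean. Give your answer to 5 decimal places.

0.23756

Under SRS without replacement, Var(ȳ) = (1 − f)·s²/n with f = n/N = 3009/12508 = 0.24056604.
Var(ȳ) = (1 − 0.24056604)·223.6/3009 = 0.75943396·0.074310402 = 0.056433843.
SE(ȳ) = √(0.056433843) = 0.23756.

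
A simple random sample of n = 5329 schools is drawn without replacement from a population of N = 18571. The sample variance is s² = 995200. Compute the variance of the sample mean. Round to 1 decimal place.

Under SRS without replacement, Var(ȳ) = (1 − f)·s²/n with f = n/N = 5329/18571 = 0.28695278.
Var(ȳ) = (1 − 0.28695278)·995200/5329 = 0.71304722·186.75174 = 133.16281.

133.2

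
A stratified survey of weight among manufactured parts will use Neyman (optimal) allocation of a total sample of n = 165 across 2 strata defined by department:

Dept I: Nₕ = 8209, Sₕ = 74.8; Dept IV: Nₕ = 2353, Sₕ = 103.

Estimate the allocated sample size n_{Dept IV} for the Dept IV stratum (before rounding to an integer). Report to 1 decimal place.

Neyman allocation: nₕ = n·NₕSₕ / Σⱼ NⱼSⱼ.
Σ NⱼSⱼ = 8209·74.8 + 2353·103 = 856392.2.
n_{Dept IV} = 165·2353·103 / 856392.2 = 46.7.

46.7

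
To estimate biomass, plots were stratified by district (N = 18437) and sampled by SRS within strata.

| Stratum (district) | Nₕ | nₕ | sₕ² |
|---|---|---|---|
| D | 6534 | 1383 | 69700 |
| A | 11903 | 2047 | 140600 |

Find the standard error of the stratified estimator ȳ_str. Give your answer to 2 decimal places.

5.36

Var(ȳ_str) = Σₕ Wₕ²(1 − fₕ)sₕ²/nₕ with Wₕ = Nₕ/N, N = 18437.
D: Wₕ = 0.35439605; term = 0.35439605²·(1 − 0.21166208)·69700/1383 = 4.9900025.
A: Wₕ = 0.64560395; term = 0.64560395²·(1 − 0.17197345)·140600/2047 = 23.705226.
Sum = 28.695229.
SE = √(28.695229) = 5.36.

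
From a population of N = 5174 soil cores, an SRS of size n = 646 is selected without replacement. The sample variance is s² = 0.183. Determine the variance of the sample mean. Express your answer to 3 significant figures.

Under SRS without replacement, Var(ȳ) = (1 − f)·s²/n with f = n/N = 646/5174 = 0.12485504.
Var(ȳ) = (1 − 0.12485504)·0.183/646 = 0.87514496·2.8328173 × 10^-4 = 2.4791258 × 10^-4.

2.48 × 10^-4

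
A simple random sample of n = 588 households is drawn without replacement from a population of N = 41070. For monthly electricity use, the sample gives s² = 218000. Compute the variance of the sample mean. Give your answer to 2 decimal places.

Under SRS without replacement, Var(ȳ) = (1 − f)·s²/n with f = n/N = 588/41070 = 0.01431702.
Var(ȳ) = (1 − 0.01431702)·218000/588 = 0.98568298·370.7483 = 365.44029.

365.44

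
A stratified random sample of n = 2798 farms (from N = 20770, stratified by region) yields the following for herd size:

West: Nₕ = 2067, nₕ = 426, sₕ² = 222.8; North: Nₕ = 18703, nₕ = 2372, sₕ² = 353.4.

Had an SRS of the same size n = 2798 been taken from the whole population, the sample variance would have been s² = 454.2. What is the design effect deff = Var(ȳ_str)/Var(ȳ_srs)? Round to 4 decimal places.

0.7803

Var(ȳ_str) = Σ Wₕ²(1−fₕ)sₕ²/nₕ with Wₕ = Nₕ/20770:
  West: (2067/20770)²·(1−426/2067)·222.8/426 = 0.0041122703
  North: (18703/20770)²·(1−2372/18703)·353.4/2372 = 0.10548797
  → Var(ȳ_str) = 0.10960024.
Var(ȳ_srs) = (1 − 2798/20770)·454.2/2798 = 0.14046216.
deff = 0.10960024 / 0.14046216 = 0.7803.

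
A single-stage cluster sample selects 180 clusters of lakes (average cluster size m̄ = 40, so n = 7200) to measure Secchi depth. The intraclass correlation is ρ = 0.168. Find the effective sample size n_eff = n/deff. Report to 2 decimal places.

deff = 1 + (40 − 1)·0.168 = 1 + 6.552 = 7.552.
n_eff = 7200 / 7.552 = 953.39.

953.39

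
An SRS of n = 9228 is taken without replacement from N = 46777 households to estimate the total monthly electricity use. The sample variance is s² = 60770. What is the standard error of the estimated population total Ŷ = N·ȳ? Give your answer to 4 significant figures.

107500

Var(Ŷ) = N²·Var(ȳ) = N²·(1 − n/N)·s²/n.
f = 9228/46777 = 0.19727644; Var(ȳ) = 0.80272356·60770/9228 = 5.2862495.
Var(Ŷ) = 46777² · 5.2862495 = 1.1566778 × 10^10.
SE(Ŷ) = √(1.1566778 × 10^10) = 107500.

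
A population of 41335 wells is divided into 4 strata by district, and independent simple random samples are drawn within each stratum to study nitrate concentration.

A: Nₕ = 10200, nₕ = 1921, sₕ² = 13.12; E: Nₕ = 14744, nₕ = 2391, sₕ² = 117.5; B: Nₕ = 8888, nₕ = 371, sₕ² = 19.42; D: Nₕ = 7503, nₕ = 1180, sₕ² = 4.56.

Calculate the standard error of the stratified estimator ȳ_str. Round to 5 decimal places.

0.08946

Var(ȳ_str) = Σₕ Wₕ²(1 − fₕ)sₕ²/nₕ with Wₕ = Nₕ/N, N = 41335.
A: Wₕ = 0.24676424; term = 0.24676424²·(1 − 0.18833333)·13.12/1921 = 3.3755818 × 10^-4.
E: Wₕ = 0.35669529; term = 0.35669529²·(1 − 0.16216766)·117.5/2391 = 0.0052385389.
B: Wₕ = 0.21502359; term = 0.21502359²·(1 − 0.04174167)·19.42/371 = 0.0023191569.
D: Wₕ = 0.18151687; term = 0.18151687²·(1 − 0.15727043)·4.56/1180 = 1.0730132 × 10^-4.
Sum = 0.0080025553.
SE = √(0.0080025553) = 0.08946.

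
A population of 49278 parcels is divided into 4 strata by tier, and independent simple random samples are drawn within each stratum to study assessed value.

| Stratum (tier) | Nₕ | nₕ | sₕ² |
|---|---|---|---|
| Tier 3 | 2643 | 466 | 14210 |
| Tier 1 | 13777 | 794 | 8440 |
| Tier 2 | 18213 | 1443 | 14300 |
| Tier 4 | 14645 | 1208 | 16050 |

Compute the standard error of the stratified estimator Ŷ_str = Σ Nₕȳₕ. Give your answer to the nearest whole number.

87853

Var(Ŷ_str) = Σₕ Nₕ²(1 − fₕ)sₕ²/nₕ.
Tier 3: 2643²·(1 − 466/2643)·14210/466 = 1.7545419 × 10^8.
Tier 1: 13777²·(1 − 794/13777)·8440/794 = 1.9013044 × 10^9.
Tier 2: 18213²·(1 − 1443/18213)·14300/1443 = 3.0268037 × 10^9.
Tier 4: 14645²·(1 − 1208/14645)·16050/1208 = 2.6145671 × 10^9.
Sum = 7.7181294 × 10^9.
SE = √(7.7181294 × 10^9) = 87853.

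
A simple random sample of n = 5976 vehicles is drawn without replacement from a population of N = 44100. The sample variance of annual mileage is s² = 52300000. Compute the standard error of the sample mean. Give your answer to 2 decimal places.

86.98

Under SRS without replacement, Var(ȳ) = (1 − f)·s²/n with f = n/N = 5976/44100 = 0.13551020.
Var(ȳ) = (1 − 0.13551020)·52300000/5976 = 0.86448980·8751.6734 = 7565.7323.
SE(ȳ) = √(7565.7323) = 86.98.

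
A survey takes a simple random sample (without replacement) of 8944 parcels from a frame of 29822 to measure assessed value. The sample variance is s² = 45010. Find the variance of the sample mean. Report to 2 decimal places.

3.52

Under SRS without replacement, Var(ȳ) = (1 − f)·s²/n with f = n/N = 8944/29822 = 0.29991282.
Var(ȳ) = (1 − 0.29991282)·45010/8944 = 0.70008718·5.032424 = 3.5231355.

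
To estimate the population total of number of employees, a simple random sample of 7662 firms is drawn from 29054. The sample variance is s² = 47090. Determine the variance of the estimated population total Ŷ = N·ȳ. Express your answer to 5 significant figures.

Var(Ŷ) = N²·Var(ȳ) = N²·(1 − n/N)·s²/n.
f = 7662/29054 = 0.26371584; Var(ȳ) = 0.73628416·47090/7662 = 4.5251398.
Var(Ŷ) = 29054² · 4.5251398 = 3.8198285 × 10^9.

3.8198 × 10^9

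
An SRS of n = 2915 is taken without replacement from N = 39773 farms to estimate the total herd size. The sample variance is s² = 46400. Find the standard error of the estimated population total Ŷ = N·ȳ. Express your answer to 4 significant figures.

Var(Ŷ) = N²·Var(ȳ) = N²·(1 − n/N)·s²/n.
f = 2915/39773 = 0.07329093; Var(ȳ) = 0.92670907·46400/2915 = 14.751047.
Var(Ŷ) = 39773² · 14.751047 = 2.3334556 × 10^10.
SE(Ŷ) = √(2.3334556 × 10^10) = 152800.

152800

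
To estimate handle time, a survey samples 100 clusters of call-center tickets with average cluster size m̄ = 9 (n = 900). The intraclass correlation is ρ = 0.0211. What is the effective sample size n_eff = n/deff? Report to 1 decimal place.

deff = 1 + (9 − 1)·0.0211 = 1 + 0.1688 = 1.1688.
n_eff = 900 / 1.1688 = 770.0.

770.0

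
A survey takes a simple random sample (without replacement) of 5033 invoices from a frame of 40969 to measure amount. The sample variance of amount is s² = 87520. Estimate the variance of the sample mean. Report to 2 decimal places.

Under SRS without replacement, Var(ȳ) = (1 − f)·s²/n with f = n/N = 5033/40969 = 0.12284898.
Var(ȳ) = (1 − 0.12284898)·87520/5033 = 0.87715102·17.389231 = 15.252982.

15.25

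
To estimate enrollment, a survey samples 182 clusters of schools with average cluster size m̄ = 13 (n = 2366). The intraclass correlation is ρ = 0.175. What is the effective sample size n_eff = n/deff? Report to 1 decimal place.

763.2

deff = 1 + (13 − 1)·0.175 = 1 + 2.1 = 3.1.
n_eff = 2366 / 3.1 = 763.2.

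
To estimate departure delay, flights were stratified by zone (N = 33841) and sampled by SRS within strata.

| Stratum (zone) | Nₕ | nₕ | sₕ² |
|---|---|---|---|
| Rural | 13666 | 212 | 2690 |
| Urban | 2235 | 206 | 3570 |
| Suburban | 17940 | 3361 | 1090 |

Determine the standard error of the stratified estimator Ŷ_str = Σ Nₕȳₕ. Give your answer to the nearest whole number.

49964

Var(Ŷ_str) = Σₕ Nₕ²(1 − fₕ)sₕ²/nₕ.
Rural: 13666²·(1 − 212/13666)·2690/212 = 2.3329706 × 10^9.
Urban: 2235²·(1 − 206/2235)·3570/206 = 7.8588784 × 10^7.
Suburban: 17940²·(1 − 3361/17940)·1090/3361 = 8.4821932 × 10^7.
Sum = 2.4963813 × 10^9.
SE = √(2.4963813 × 10^9) = 49964.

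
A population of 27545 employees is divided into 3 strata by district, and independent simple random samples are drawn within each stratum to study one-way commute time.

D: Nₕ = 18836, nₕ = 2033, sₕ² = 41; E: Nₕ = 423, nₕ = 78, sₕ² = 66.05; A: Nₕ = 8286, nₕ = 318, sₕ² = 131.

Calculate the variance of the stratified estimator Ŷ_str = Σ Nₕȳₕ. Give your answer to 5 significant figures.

Var(Ŷ_str) = Σₕ Nₕ²(1 − fₕ)sₕ²/nₕ.
D: 18836²·(1 − 2033/18836)·41/2033 = 6.382958 × 10^6.
E: 423²·(1 − 78/423)·66.05/78 = 123577.01.
A: 8286²·(1 − 318/8286)·131/318 = 2.7198091 × 10^7.
Sum = 3.3704626 × 10^7.

3.3705 × 10^7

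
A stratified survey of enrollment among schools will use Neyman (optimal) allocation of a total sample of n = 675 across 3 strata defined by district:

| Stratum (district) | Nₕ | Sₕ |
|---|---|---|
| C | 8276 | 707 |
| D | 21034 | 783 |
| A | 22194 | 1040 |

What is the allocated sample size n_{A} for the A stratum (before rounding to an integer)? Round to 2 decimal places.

Neyman allocation: nₕ = n·NₕSₕ / Σⱼ NⱼSⱼ.
Σ NⱼSⱼ = 8276·707 + 21034·783 + 22194·1040 = 4.5402514 × 10^7.
n_{A} = 675·22194·1040 / (4.5402514 × 10^7) = 343.16.

343.16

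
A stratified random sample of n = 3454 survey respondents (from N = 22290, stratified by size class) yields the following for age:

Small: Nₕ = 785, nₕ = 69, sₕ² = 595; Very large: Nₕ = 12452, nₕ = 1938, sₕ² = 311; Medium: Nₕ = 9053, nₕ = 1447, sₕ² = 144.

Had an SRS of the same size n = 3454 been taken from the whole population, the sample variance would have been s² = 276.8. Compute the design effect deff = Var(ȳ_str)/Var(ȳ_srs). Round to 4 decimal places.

0.9721

Var(ȳ_str) = Σ Wₕ²(1−fₕ)sₕ²/nₕ with Wₕ = Nₕ/22290:
  Small: (785/22290)²·(1−69/785)·595/69 = 0.0097550706
  Very large: (12452/22290)²·(1−1938/12452)·311/1938 = 0.042285704
  Medium: (9053/22290)²·(1−1447/9053)·144/1447 = 0.013791854
  → Var(ȳ_str) = 0.065832629.
Var(ȳ_srs) = (1 − 3454/22290)·276.8/3454 = 0.067720845.
deff = 0.065832629 / 0.067720845 = 0.9721.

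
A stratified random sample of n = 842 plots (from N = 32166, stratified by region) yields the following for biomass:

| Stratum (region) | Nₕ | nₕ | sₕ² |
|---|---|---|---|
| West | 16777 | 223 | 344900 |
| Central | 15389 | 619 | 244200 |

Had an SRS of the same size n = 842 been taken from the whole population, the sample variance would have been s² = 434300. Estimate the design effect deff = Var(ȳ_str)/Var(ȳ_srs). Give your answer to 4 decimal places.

Var(ȳ_str) = Σ Wₕ²(1−fₕ)sₕ²/nₕ with Wₕ = Nₕ/32166:
  West: (16777/32166)²·(1−223/16777)·344900/223 = 415.15615
  Central: (15389/32166)²·(1−619/15389)·244200/619 = 86.666606
  → Var(ȳ_str) = 501.82276.
Var(ȳ_srs) = (1 − 842/32166)·434300/842 = 502.29389.
deff = 501.82276 / 502.29389 = 0.9991.

0.9991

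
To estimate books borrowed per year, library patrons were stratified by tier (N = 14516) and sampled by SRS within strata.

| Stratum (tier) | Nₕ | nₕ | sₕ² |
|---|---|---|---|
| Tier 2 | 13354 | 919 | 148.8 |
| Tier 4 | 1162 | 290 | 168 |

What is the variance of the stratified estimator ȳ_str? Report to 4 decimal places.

Var(ȳ_str) = Σₕ Wₕ²(1 − fₕ)sₕ²/nₕ with Wₕ = Nₕ/N, N = 14516.
Tier 2: Wₕ = 0.91995040; term = 0.91995040²·(1 − 0.06881833)·148.8/919 = 0.1276.
Tier 4: Wₕ = 0.08004960; term = 0.08004960²·(1 − 0.24956971)·168/290 = 0.0027857361.
Sum = 0.13038574.

0.1304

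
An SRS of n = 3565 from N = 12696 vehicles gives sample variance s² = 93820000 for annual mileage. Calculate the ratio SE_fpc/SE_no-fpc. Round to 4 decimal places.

0.8481

f = n/N = 3565/12696 = 0.28079710.
SE_no-fpc = √(s²/n) = 162.22506; SE_fpc = √((1−f)s²/n) = 137.57631.
Ratio = √(1−f) = 0.84805831.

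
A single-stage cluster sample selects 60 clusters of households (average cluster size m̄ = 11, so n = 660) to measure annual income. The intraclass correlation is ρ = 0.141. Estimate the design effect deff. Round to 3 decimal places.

2.410

deff = 1 + (11 − 1)·0.141 = 1 + 1.41 = 2.41.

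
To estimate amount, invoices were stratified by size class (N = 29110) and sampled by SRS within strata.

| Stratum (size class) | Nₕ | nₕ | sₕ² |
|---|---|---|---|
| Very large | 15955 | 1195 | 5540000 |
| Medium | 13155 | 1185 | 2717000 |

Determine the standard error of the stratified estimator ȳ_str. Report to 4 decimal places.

Var(ȳ_str) = Σₕ Wₕ²(1 − fₕ)sₕ²/nₕ with Wₕ = Nₕ/N, N = 29110.
Very large: Wₕ = 0.54809344; term = 0.54809344²·(1 − 0.07489815)·5540000/1195 = 1288.37.
Medium: Wₕ = 0.45190656; term = 0.45190656²·(1 − 0.09007982)·2717000/1185 = 426.0611.
Sum = 1714.4311.
SE = √(1714.4311) = 41.4057.

41.4057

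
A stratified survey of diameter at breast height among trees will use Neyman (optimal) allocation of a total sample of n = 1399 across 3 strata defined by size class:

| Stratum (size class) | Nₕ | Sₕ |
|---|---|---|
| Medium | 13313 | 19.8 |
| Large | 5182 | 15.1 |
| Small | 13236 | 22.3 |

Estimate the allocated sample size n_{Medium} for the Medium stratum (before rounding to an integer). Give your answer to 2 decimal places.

Neyman allocation: nₕ = n·NₕSₕ / Σⱼ NⱼSⱼ.
Σ NⱼSⱼ = 13313·19.8 + 5182·15.1 + 13236·22.3 = 637008.4.
n_{Medium} = 1399·13313·19.8 / 637008.4 = 578.91.

578.91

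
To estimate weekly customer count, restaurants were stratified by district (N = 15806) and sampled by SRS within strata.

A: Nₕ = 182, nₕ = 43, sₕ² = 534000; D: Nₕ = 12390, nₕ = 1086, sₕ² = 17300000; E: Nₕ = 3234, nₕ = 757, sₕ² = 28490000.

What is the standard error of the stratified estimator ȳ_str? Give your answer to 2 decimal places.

Var(ȳ_str) = Σₕ Wₕ²(1 − fₕ)sₕ²/nₕ with Wₕ = Nₕ/N, N = 15806.
A: Wₕ = 0.01151461; term = 0.01151461²·(1 − 0.23626374)·534000/43 = 1.2575204.
D: Wₕ = 0.78387954; term = 0.78387954²·(1 − 0.08765133)·17300000/1086 = 8930.5001.
E: Wₕ = 0.20460585; term = 0.20460585²·(1 − 0.23407545)·28490000/757 = 1206.7537.
Sum = 10138.511.
SE = √(10138.511) = 100.69.

100.69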